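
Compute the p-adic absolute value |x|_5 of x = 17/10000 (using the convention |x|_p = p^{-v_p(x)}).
|17/10000|_5 = 625

Step 1 — compute v_5(x) by factoring powers of 5 out of the numerator and denominator: v_5(17/10000) = -4. Step 2 — apply |x|_p = p^{-v_p(x)} = 5^{4} = 625.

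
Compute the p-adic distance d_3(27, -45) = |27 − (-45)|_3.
d_3(27, -45) = 1/9

Step 1 — x − y = 27 − (-45) = 72. Step 2 — v_3(72) = 2 (factor: 72 = (3^2 · 8); the sign does not affect v_p). Step 3 — |x − y|_3 = 3^{-2} = 1/9.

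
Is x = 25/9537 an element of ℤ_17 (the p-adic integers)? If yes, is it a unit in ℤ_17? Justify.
x ∉ ℤ_17 (v_17(x) = -2 < 0)

ℤ_17 = {x ∈ ℚ_17 : v_17(x) ≥ 0} and ℤ_17^× = {x ∈ ℤ_17 : v_17(x) = 0}. Here v_17(25/9537) = v_17(num) − v_17(den) = -2; compare against these criteria.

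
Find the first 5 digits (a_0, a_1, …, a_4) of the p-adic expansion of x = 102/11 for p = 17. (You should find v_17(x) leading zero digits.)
(a_0, …, a_4) = (0, 16, 13, 10, 4)

v_17(102/11) = 1, so a_0 = ... = a_0 = 0. Factor out: x = 17^1 · u with u = 6/11 a unit in ℤ_17. Expand u iteratively via a_{v+i} = u_i mod 17, u_{i+1} = (u_i − a_{v+i})/17:
  u_0 = 6/11;  a_1 = 16;  u_1 = (u_0 − 16)/17 = -10/11
  u_1 = -10/11;  a_2 = 13;  u_2 = (u_1 − 13)/17 = -9/11
  u_2 = -9/11;  a_3 = 10;  u_3 = (u_2 − 10)/17 = -7/11
  u_3 = -7/11;  a_4 = 4;  u_4 = (u_3 − 4)/17 = -3/11
Digits: (0, 16, 13, 10, 4).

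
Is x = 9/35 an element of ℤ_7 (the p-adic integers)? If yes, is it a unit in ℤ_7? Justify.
x ∉ ℤ_7 (v_7(x) = -1 < 0)

ℤ_7 = {x ∈ ℚ_7 : v_7(x) ≥ 0} and ℤ_7^× = {x ∈ ℤ_7 : v_7(x) = 0}. Here v_7(9/35) = v_7(num) − v_7(den) = -1; compare against these criteria.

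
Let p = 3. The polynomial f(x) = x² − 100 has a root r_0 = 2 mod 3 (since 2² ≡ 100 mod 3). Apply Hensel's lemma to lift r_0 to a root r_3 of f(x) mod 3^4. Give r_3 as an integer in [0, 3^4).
r_3 = 71 (mod 81)

Hensel's recurrence: r_{i+1} = r_i − f(r_i)·(f′(r_i))^{-1} mod 3^{i+2}, with f′(x) = 2x. Iterate:
  r_0 = 2 (mod 3)
  r_1 = 8 (mod 9)
  r_2 = 17 (mod 27)
  r_3 = 71 (mod 81)
Final: r_3 = 71, and one checks f(r_3) ≡ 0 mod 3^4.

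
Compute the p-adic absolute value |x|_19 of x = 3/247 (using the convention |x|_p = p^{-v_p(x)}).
|3/247|_19 = 19

Step 1 — compute v_19(x) by factoring powers of 19 out of the numerator and denominator: v_19(3/247) = -1. Step 2 — apply |x|_p = p^{-v_p(x)} = 19^{1} = 19.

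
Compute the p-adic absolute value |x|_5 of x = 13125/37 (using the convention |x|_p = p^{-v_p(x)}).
|13125/37|_5 = 1/625

Step 1 — compute v_5(x) by factoring powers of 5 out of the numerator and denominator: v_5(13125/37) = 4. Step 2 — apply |x|_p = p^{-v_p(x)} = 5^{-4} = 1/625.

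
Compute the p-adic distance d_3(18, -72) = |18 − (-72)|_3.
d_3(18, -72) = 1/9

Step 1 — x − y = 18 − (-72) = 90. Step 2 — v_3(90) = 2 (factor: 90 = (3^2 · 10); the sign does not affect v_p). Step 3 — |x − y|_3 = 3^{-2} = 1/9.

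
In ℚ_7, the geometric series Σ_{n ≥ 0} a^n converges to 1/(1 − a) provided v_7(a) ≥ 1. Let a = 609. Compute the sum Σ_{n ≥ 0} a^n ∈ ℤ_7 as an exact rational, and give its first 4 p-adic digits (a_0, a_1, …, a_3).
Σ a^n = 1/(1 − a) = -1/608;  first 4 digits = (1, 3, 0, 4)

v_7(a) = 1 ≥ 1, so the series converges in ℤ_7 to 1/(1 − a) = 1/(1 − 609) = -1/608. Expand this rational in ℤ_7: compute digits iteratively via d_i = x_i mod 7, x_{i+1} = (x_i − d_i)/7. The first 4 digits are (1, 3, 0, 4).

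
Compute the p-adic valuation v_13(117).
v_13(117) = 1

v_13(n) is the largest exponent k such that 13^k divides n. Factor out: 117 = 13^1 · 9. (Sign doesn't affect v_p.) So v_13(117) = 1.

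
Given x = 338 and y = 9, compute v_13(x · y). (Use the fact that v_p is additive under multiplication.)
v_13(3042) = 2

v_p(x) = 2 (factor: 338 = 13^2 · 2); v_p(y) = 0 (factor: 9 = 13^0 · 9). Additivity: v_p(xy) = v_p(x) + v_p(y) = 2 + 0 = 2. (Direct check: xy = 3042 = 13^2 · (18).)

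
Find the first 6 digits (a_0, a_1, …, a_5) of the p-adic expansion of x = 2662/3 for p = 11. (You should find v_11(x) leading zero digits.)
(a_0, …, a_5) = (0, 0, 0, 8, 3, 7)

v_11(2662/3) = 3, so a_0 = ... = a_2 = 0. Factor out: x = 11^3 · u with u = 2/3 a unit in ℤ_11. Expand u iteratively via a_{v+i} = u_i mod 11, u_{i+1} = (u_i − a_{v+i})/11:
  u_0 = 2/3;  a_3 = 8;  u_1 = (u_0 − 8)/11 = -2/3
  u_1 = -2/3;  a_4 = 3;  u_2 = (u_1 − 3)/11 = -1/3
  u_2 = -1/3;  a_5 = 7;  u_3 = (u_2 − 7)/11 = -2/3
Digits: (0, 0, 0, 8, 3, 7).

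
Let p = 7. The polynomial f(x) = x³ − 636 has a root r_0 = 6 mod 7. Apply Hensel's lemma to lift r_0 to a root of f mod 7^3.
r_2 = 97 (mod 343)

Hensel: r_{i+1} = r_i − f(r_i)/f′(r_i) mod 7^{i+2}, where f′(x) = 3x². Iterate:
  r_0 = 6 (mod 7)
  r_1 = 48 (mod 49)
  r_2 = 97 (mod 343)
Final: r = 97 with f(r) ≡ 0 mod 7^3.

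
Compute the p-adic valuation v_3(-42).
v_3(-42) = 1

v_3(n) is the largest exponent k such that 3^k divides n. Factor out: -42 = -3^1 · 14. (Sign doesn't affect v_p.) So v_3(-42) = 1.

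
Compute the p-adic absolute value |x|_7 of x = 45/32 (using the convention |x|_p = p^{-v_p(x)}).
|45/32|_7 = 1

Step 1 — compute v_7(x) by factoring powers of 7 out of the numerator and denominator: v_7(45/32) = 0. Step 2 — apply |x|_p = p^{-v_p(x)} = 7^{0} = 1.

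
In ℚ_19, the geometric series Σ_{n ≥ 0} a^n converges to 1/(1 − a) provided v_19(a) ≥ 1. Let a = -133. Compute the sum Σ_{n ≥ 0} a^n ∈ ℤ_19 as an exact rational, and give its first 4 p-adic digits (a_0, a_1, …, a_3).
Σ a^n = 1/(1 − a) = 1/134;  first 4 digits = (1, 12, 10, 1)

v_19(a) = 1 ≥ 1, so the series converges in ℤ_19 to 1/(1 − a) = 1/(1 − (-133)) = 1/134. Expand this rational in ℤ_19: compute digits iteratively via d_i = x_i mod 19, x_{i+1} = (x_i − d_i)/19. The first 4 digits are (1, 12, 10, 1).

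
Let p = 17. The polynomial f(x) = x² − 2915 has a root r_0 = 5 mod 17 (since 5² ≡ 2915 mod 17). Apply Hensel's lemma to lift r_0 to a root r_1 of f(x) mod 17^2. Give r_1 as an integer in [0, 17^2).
r_1 = 5 (mod 289)

Hensel's recurrence: r_{i+1} = r_i − f(r_i)·(f′(r_i))^{-1} mod 17^{i+2}, with f′(x) = 2x. Iterate:
  r_0 = 5 (mod 17)
  r_1 = 5 (mod 289)
Final: r_1 = 5, and one checks f(r_1) ≡ 0 mod 17^2.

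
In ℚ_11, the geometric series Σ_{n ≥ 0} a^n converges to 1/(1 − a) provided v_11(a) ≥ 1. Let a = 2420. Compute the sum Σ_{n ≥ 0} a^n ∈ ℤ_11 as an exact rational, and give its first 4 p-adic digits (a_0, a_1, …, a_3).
Σ a^n = 1/(1 − a) = -1/2419;  first 4 digits = (1, 0, 9, 1)

v_11(a) = 2 ≥ 1, so the series converges in ℤ_11 to 1/(1 − a) = 1/(1 − 2420) = -1/2419. Expand this rational in ℤ_11: compute digits iteratively via d_i = x_i mod 11, x_{i+1} = (x_i − d_i)/11. The first 4 digits are (1, 0, 9, 1).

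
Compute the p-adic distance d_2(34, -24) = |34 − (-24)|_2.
d_2(34, -24) = 1/2

Step 1 — x − y = 34 − (-24) = 58. Step 2 — v_2(58) = 1 (factor: 58 = (2^1 · 29); the sign does not affect v_p). Step 3 — |x − y|_2 = 2^{-1} = 1/2.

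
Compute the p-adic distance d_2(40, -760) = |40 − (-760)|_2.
d_2(40, -760) = 1/32

Step 1 — x − y = 40 − (-760) = 800. Step 2 — v_2(800) = 5 (factor: 800 = (2^5 · 25); the sign does not affect v_p). Step 3 — |x − y|_2 = 2^{-5} = 1/32.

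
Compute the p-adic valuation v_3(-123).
v_3(-123) = 1

v_3(n) is the largest exponent k such that 3^k divides n. Factor out: -123 = -3^1 · 41. (Sign doesn't affect v_p.) So v_3(-123) = 1.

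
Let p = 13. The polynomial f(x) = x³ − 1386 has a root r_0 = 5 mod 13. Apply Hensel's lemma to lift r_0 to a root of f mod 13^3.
r_2 = 824 (mod 2197)

Hensel: r_{i+1} = r_i − f(r_i)/f′(r_i) mod 13^{i+2}, where f′(x) = 3x². Iterate:
  r_0 = 5 (mod 13)
  r_1 = 148 (mod 169)
  r_2 = 824 (mod 2197)
Final: r = 824 with f(r) ≡ 0 mod 13^3.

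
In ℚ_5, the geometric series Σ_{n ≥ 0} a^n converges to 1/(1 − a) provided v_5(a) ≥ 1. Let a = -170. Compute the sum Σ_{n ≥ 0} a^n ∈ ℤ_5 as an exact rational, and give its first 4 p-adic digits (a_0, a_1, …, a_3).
Σ a^n = 1/(1 − a) = 1/171;  first 4 digits = (1, 1, 4, 0)

v_5(a) = 1 ≥ 1, so the series converges in ℤ_5 to 1/(1 − a) = 1/(1 − (-170)) = 1/171. Expand this rational in ℤ_5: compute digits iteratively via d_i = x_i mod 5, x_{i+1} = (x_i − d_i)/5. The first 4 digits are (1, 1, 4, 0).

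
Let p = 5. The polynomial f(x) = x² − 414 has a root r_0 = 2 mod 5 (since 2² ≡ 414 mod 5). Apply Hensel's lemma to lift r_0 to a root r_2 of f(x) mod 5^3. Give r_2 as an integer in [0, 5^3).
r_2 = 17 (mod 125)

Hensel's recurrence: r_{i+1} = r_i − f(r_i)·(f′(r_i))^{-1} mod 5^{i+2}, with f′(x) = 2x. Iterate:
  r_0 = 2 (mod 5)
  r_1 = 17 (mod 25)
  r_2 = 17 (mod 125)
Final: r_2 = 17, and one checks f(r_2) ≡ 0 mod 5^3.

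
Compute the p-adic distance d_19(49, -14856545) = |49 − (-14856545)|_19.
d_19(49, -14856545) = 1/2476099

Step 1 — x − y = 49 − (-14856545) = 14856594. Step 2 — v_19(14856594) = 5 (factor: 14856594 = (19^5 · 6); the sign does not affect v_p). Step 3 — |x − y|_19 = 19^{-5} = 1/2476099.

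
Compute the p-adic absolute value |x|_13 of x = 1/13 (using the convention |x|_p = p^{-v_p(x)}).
|1/13|_13 = 13

Step 1 — compute v_13(x) by factoring powers of 13 out of the numerator and denominator: v_13(1/13) = -1. Step 2 — apply |x|_p = p^{-v_p(x)} = 13^{1} = 13.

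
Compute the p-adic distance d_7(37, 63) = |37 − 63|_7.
d_7(37, 63) = 1

Step 1 — x − y = 37 − 63 = -26. Step 2 — v_7(-26) = 0 (factor: -26 = −(7^0 · 26); the sign does not affect v_p). Step 3 — |x − y|_7 = 7^{0} = 1.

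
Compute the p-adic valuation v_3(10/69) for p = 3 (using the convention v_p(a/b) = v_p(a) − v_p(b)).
v_3(10/69) = -1

Factor powers of 3 from the numerator and denominator of the reduced fraction: 10 = 3^0 · 10 and 69 = 3^1 · 23. Apply v_p(a/b) = v_p(a) − v_p(b): v_3(10/69) = 0 − 1 = -1.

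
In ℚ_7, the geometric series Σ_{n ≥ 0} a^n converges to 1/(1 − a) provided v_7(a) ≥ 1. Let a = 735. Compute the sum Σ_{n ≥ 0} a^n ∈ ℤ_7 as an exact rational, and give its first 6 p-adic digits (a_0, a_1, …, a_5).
Σ a^n = 1/(1 − a) = -1/734;  first 6 digits = (1, 0, 1, 2, 1, 4)

v_7(a) = 2 ≥ 1, so the series converges in ℤ_7 to 1/(1 − a) = 1/(1 − 735) = -1/734. Expand this rational in ℤ_7: compute digits iteratively via d_i = x_i mod 7, x_{i+1} = (x_i − d_i)/7. The first 6 digits are (1, 0, 1, 2, 1, 4).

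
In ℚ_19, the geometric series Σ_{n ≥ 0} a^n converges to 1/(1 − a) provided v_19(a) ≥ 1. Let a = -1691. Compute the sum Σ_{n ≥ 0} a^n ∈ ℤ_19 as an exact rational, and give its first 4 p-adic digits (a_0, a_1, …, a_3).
Σ a^n = 1/(1 − a) = 1/1692;  first 4 digits = (1, 6, 12, 5)

v_19(a) = 1 ≥ 1, so the series converges in ℤ_19 to 1/(1 − a) = 1/(1 − (-1691)) = 1/1692. Expand this rational in ℤ_19: compute digits iteratively via d_i = x_i mod 19, x_{i+1} = (x_i − d_i)/19. The first 4 digits are (1, 6, 12, 5).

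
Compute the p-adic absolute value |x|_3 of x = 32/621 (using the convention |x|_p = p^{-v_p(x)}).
|32/621|_3 = 27

Step 1 — compute v_3(x) by factoring powers of 3 out of the numerator and denominator: v_3(32/621) = -3. Step 2 — apply |x|_p = p^{-v_p(x)} = 3^{3} = 27.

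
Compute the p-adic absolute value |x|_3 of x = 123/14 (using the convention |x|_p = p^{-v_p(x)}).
|123/14|_3 = 1/3

Step 1 — compute v_3(x) by factoring powers of 3 out of the numerator and denominator: v_3(123/14) = 1. Step 2 — apply |x|_p = p^{-v_p(x)} = 3^{-1} = 1/3.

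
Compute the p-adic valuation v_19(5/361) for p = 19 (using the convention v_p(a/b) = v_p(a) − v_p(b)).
v_19(5/361) = -2

Factor powers of 19 from the numerator and denominator of the reduced fraction: 5 = 19^0 · 5 and 361 = 19^2 · 1. Apply v_p(a/b) = v_p(a) − v_p(b): v_19(5/361) = 0 − 2 = -2.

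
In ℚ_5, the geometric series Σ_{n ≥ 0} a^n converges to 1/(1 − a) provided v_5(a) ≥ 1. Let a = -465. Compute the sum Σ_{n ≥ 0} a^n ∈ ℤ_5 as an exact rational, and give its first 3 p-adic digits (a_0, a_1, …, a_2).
Σ a^n = 1/(1 − a) = 1/466;  first 3 digits = (1, 2, 0)

v_5(a) = 1 ≥ 1, so the series converges in ℤ_5 to 1/(1 − a) = 1/(1 − (-465)) = 1/466. Expand this rational in ℤ_5: compute digits iteratively via d_i = x_i mod 5, x_{i+1} = (x_i − d_i)/5. The first 3 digits are (1, 2, 0).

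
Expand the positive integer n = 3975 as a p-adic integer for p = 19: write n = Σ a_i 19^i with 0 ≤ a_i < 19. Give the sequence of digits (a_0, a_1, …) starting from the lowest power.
(a_0, a_1, …) = (4, 0, 11)

Repeated division by 19 gives the digits low-to-high: 3975 = 4 + 11·19^2. Digit sequence: (4, 0, 11).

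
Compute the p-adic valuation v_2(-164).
v_2(-164) = 2

v_2(n) is the largest exponent k such that 2^k divides n. Factor out: -164 = -2^2 · 41. (Sign doesn't affect v_p.) So v_2(-164) = 2.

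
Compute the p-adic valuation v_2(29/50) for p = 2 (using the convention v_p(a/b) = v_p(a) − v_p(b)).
v_2(29/50) = -1

Factor powers of 2 from the numerator and denominator of the reduced fraction: 29 = 2^0 · 29 and 50 = 2^1 · 25. Apply v_p(a/b) = v_p(a) − v_p(b): v_2(29/50) = 0 − 1 = -1.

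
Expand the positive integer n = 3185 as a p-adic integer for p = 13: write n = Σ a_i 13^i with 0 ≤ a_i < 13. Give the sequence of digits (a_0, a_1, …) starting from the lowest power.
(a_0, a_1, …) = (0, 11, 5, 1)

Repeated division by 13 gives the digits low-to-high: 3185 = 11·13^1 + 5·13^2 + 1·13^3. Digit sequence: (0, 11, 5, 1).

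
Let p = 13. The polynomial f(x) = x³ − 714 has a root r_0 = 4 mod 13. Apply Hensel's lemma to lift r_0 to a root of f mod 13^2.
r_1 = 95 (mod 169)

Hensel: r_{i+1} = r_i − f(r_i)/f′(r_i) mod 13^{i+2}, where f′(x) = 3x². Iterate:
  r_0 = 4 (mod 13)
  r_1 = 95 (mod 169)
Final: r = 95 with f(r) ≡ 0 mod 13^2.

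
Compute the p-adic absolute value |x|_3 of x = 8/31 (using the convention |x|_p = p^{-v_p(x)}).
|8/31|_3 = 1

Step 1 — compute v_3(x) by factoring powers of 3 out of the numerator and denominator: v_3(8/31) = 0. Step 2 — apply |x|_p = p^{-v_p(x)} = 3^{0} = 1.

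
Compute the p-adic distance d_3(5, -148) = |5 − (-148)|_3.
d_3(5, -148) = 1/9

Step 1 — x − y = 5 − (-148) = 153. Step 2 — v_3(153) = 2 (factor: 153 = (3^2 · 17); the sign does not affect v_p). Step 3 — |x − y|_3 = 3^{-2} = 1/9.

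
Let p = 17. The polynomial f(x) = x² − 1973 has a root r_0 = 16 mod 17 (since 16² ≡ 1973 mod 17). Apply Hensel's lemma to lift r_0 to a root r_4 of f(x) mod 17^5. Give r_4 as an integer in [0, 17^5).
r_4 = 603023 (mod 1419857)

Hensel's recurrence: r_{i+1} = r_i − f(r_i)·(f′(r_i))^{-1} mod 17^{i+2}, with f′(x) = 2x. Iterate:
  r_0 = 16 (mod 17)
  r_1 = 169 (mod 289)
  r_2 = 3637 (mod 4913)
  r_3 = 18376 (mod 83521)
  r_4 = 603023 (mod 1419857)
Final: r_4 = 603023, and one checks f(r_4) ≡ 0 mod 17^5.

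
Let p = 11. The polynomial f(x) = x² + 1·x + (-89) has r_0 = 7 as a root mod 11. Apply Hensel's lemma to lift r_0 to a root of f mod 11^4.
r_3 = 11601 (mod 14641)

Hensel: r_{i+1} = r_i − f(r_i)·(f′(r_i))^{-1} mod 11^{i+2}, f′(x) = 2x + 1. Iterate:
  r_0 = 7 (mod 11)
  r_1 = 106 (mod 121)
  r_2 = 953 (mod 1331)
  r_3 = 11601 (mod 14641)
Final: r = 11601 satisfies f(r) ≡ 0 mod 11^4.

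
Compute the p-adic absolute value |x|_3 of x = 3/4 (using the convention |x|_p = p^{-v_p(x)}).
|3/4|_3 = 1/3

Step 1 — compute v_3(x) by factoring powers of 3 out of the numerator and denominator: v_3(3/4) = 1. Step 2 — apply |x|_p = p^{-v_p(x)} = 3^{-1} = 1/3.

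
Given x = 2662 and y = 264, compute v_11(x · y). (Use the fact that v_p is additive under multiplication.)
v_11(702768) = 4

v_p(x) = 3 (factor: 2662 = 11^3 · 2); v_p(y) = 1 (factor: 264 = 11^1 · 24). Additivity: v_p(xy) = v_p(x) + v_p(y) = 3 + 1 = 4. (Direct check: xy = 702768 = 11^4 · (48).)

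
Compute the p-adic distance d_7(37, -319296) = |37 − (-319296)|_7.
d_7(37, -319296) = 1/16807

Step 1 — x − y = 37 − (-319296) = 319333. Step 2 — v_7(319333) = 5 (factor: 319333 = (7^5 · 19); the sign does not affect v_p). Step 3 — |x − y|_7 = 7^{-5} = 1/16807.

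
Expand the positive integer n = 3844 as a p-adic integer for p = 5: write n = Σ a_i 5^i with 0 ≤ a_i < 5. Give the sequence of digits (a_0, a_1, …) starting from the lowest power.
(a_0, a_1, …) = (4, 3, 3, 0, 1, 1)

Repeated division by 5 gives the digits low-to-high: 3844 = 4 + 3·5^1 + 3·5^2 + 1·5^4 + 1·5^5. Digit sequence: (4, 3, 3, 0, 1, 1).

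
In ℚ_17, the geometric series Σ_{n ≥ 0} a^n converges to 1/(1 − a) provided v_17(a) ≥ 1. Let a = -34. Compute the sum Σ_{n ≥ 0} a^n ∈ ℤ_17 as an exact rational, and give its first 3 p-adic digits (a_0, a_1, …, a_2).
Σ a^n = 1/(1 − a) = 1/35;  first 3 digits = (1, 15, 3)

v_17(a) = 1 ≥ 1, so the series converges in ℤ_17 to 1/(1 − a) = 1/(1 − (-34)) = 1/35. Expand this rational in ℤ_17: compute digits iteratively via d_i = x_i mod 17, x_{i+1} = (x_i − d_i)/17. The first 3 digits are (1, 15, 3).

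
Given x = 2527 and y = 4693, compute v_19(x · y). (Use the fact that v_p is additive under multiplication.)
v_19(11859211) = 4

v_p(x) = 2 (factor: 2527 = 19^2 · 7); v_p(y) = 2 (factor: 4693 = 19^2 · 13). Additivity: v_p(xy) = v_p(x) + v_p(y) = 2 + 2 = 4. (Direct check: xy = 11859211 = 19^4 · (91).)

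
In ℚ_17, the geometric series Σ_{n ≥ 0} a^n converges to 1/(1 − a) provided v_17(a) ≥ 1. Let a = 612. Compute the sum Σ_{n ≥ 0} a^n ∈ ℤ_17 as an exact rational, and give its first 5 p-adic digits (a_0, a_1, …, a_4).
Σ a^n = 1/(1 − a) = -1/611;  first 5 digits = (1, 2, 6, 16, 10)

v_17(a) = 1 ≥ 1, so the series converges in ℤ_17 to 1/(1 − a) = 1/(1 − 612) = -1/611. Expand this rational in ℤ_17: compute digits iteratively via d_i = x_i mod 17, x_{i+1} = (x_i − d_i)/17. The first 5 digits are (1, 2, 6, 16, 10).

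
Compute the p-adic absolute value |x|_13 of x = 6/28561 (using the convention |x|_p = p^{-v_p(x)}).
|6/28561|_13 = 28561

Step 1 — compute v_13(x) by factoring powers of 13 out of the numerator and denominator: v_13(6/28561) = -4. Step 2 — apply |x|_p = p^{-v_p(x)} = 13^{4} = 28561.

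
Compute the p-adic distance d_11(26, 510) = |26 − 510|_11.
d_11(26, 510) = 1/121

Step 1 — x − y = 26 − 510 = -484. Step 2 — v_11(-484) = 2 (factor: -484 = −(11^2 · 4); the sign does not affect v_p). Step 3 — |x − y|_11 = 11^{-2} = 1/121.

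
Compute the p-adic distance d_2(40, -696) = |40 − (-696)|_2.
d_2(40, -696) = 1/32

Step 1 — x − y = 40 − (-696) = 736. Step 2 — v_2(736) = 5 (factor: 736 = (2^5 · 23); the sign does not affect v_p). Step 3 — |x − y|_2 = 2^{-5} = 1/32.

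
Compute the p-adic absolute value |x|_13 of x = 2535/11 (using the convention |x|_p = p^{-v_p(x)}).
|2535/11|_13 = 1/169

Step 1 — compute v_13(x) by factoring powers of 13 out of the numerator and denominator: v_13(2535/11) = 2. Step 2 — apply |x|_p = p^{-v_p(x)} = 13^{-2} = 1/169.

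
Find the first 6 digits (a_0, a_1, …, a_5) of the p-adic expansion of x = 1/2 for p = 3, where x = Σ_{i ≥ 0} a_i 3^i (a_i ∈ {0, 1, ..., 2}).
(a_0, …, a_5) = (2, 1, 1, 1, 1, 1)

v_3(1/2) = 0 (numerator and denominator both coprime to 3), so x ∈ ℤ_3^×. Compute digits iteratively via a_i = x_i mod 3, x_{i+1} = (x_i − a_i)/3, with x_0 = x:
  x_0 = 1/2;  a_0 = 2;  x_1 = (x_0 − 2)/3 = -1/2
  x_1 = -1/2;  a_1 = 1;  x_2 = (x_1 − 1)/3 = -1/2
  x_2 = -1/2;  a_2 = 1;  x_3 = (x_2 − 1)/3 = -1/2
  x_3 = -1/2;  a_3 = 1;  x_4 = (x_3 − 1)/3 = -1/2
  x_4 = -1/2;  a_4 = 1;  x_5 = (x_4 − 1)/3 = -1/2
  x_5 = -1/2;  a_5 = 1;  x_6 = (x_5 − 1)/3 = -1/2
Digits: (2, 1, 1, 1, 1, 1).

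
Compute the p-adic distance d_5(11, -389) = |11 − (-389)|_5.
d_5(11, -389) = 1/25

Step 1 — x − y = 11 − (-389) = 400. Step 2 — v_5(400) = 2 (factor: 400 = (5^2 · 16); the sign does not affect v_p). Step 3 — |x − y|_5 = 5^{-2} = 1/25.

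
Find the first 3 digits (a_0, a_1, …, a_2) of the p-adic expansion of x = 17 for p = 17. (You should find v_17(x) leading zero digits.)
(a_0, …, a_2) = (0, 1, 0)

v_17(17) = 1, so a_0 = ... = a_0 = 0. Factor out: x = 17^1 · u with u = 1 a unit in ℤ_17. Expand u iteratively via a_{v+i} = u_i mod 17, u_{i+1} = (u_i − a_{v+i})/17:
  u_0 = 1;  a_1 = 1;  u_1 = (u_0 − 1)/17 = 0
  u_1 = 0;  a_2 = 0;  u_2 = (u_1 − 0)/17 = 0
Digits: (0, 1, 0).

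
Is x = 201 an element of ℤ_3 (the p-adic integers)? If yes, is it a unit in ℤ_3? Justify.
x ∈ ℤ_3 but not a unit; v_3(x) = 1 > 0

ℤ_3 = {x ∈ ℚ_3 : v_3(x) ≥ 0} and ℤ_3^× = {x ∈ ℤ_3 : v_3(x) = 0}. Here v_3(201) = v_3(num) − v_3(den) = 1; compare against these criteria.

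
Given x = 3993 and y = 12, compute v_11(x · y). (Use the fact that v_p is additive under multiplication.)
v_11(47916) = 3

v_p(x) = 3 (factor: 3993 = 11^3 · 3); v_p(y) = 0 (factor: 12 = 11^0 · 12). Additivity: v_p(xy) = v_p(x) + v_p(y) = 3 + 0 = 3. (Direct check: xy = 47916 = 11^3 · (36).)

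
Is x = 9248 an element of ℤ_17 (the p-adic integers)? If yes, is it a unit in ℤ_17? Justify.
x ∈ ℤ_17 but not a unit; v_17(x) = 2 > 0

ℤ_17 = {x ∈ ℚ_17 : v_17(x) ≥ 0} and ℤ_17^× = {x ∈ ℤ_17 : v_17(x) = 0}. Here v_17(9248) = v_17(num) − v_17(den) = 2; compare against these criteria.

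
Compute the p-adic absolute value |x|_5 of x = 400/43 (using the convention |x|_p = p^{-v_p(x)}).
|400/43|_5 = 1/25

Step 1 — compute v_5(x) by factoring powers of 5 out of the numerator and denominator: v_5(400/43) = 2. Step 2 — apply |x|_p = p^{-v_p(x)} = 5^{-2} = 1/25.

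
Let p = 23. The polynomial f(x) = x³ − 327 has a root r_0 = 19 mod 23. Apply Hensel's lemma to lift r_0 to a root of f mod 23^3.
r_2 = 12094 (mod 12167)

Hensel: r_{i+1} = r_i − f(r_i)/f′(r_i) mod 23^{i+2}, where f′(x) = 3x². Iterate:
  r_0 = 19 (mod 23)
  r_1 = 456 (mod 529)
  r_2 = 12094 (mod 12167)
Final: r = 12094 with f(r) ≡ 0 mod 23^3.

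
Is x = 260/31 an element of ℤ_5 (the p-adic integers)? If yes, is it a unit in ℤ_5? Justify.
x ∈ ℤ_5 but not a unit; v_5(x) = 1 > 0

ℤ_5 = {x ∈ ℚ_5 : v_5(x) ≥ 0} and ℤ_5^× = {x ∈ ℤ_5 : v_5(x) = 0}. Here v_5(260/31) = v_5(num) − v_5(den) = 1; compare against these criteria.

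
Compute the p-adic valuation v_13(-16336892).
v_13(-16336892) = 5

v_13(n) is the largest exponent k such that 13^k divides n. Factor out: -16336892 = -13^5 · 44. (Sign doesn't affect v_p.) So v_13(-16336892) = 5.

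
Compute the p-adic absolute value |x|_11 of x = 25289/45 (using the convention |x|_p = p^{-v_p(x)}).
|25289/45|_11 = 1/1331

Step 1 — compute v_11(x) by factoring powers of 11 out of the numerator and denominator: v_11(25289/45) = 3. Step 2 — apply |x|_p = p^{-v_p(x)} = 11^{-3} = 1/1331.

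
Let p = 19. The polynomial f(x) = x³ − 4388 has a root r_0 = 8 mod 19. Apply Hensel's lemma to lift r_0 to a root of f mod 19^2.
r_1 = 141 (mod 361)

Hensel: r_{i+1} = r_i − f(r_i)/f′(r_i) mod 19^{i+2}, where f′(x) = 3x². Iterate:
  r_0 = 8 (mod 19)
  r_1 = 141 (mod 361)
Final: r = 141 with f(r) ≡ 0 mod 19^2.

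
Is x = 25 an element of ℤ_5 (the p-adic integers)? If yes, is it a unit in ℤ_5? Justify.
x ∈ ℤ_5 but not a unit; v_5(x) = 2 > 0

ℤ_5 = {x ∈ ℚ_5 : v_5(x) ≥ 0} and ℤ_5^× = {x ∈ ℤ_5 : v_5(x) = 0}. Here v_5(25) = v_5(num) − v_5(den) = 2; compare against these criteria.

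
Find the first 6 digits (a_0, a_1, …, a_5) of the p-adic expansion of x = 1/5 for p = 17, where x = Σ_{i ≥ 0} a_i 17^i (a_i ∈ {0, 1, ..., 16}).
(a_0, …, a_5) = (7, 3, 10, 13, 6, 3)

v_17(1/5) = 0 (numerator and denominator both coprime to 17), so x ∈ ℤ_17^×. Compute digits iteratively via a_i = x_i mod 17, x_{i+1} = (x_i − a_i)/17, with x_0 = x:
  x_0 = 1/5;  a_0 = 7;  x_1 = (x_0 − 7)/17 = -2/5
  x_1 = -2/5;  a_1 = 3;  x_2 = (x_1 − 3)/17 = -1/5
  x_2 = -1/5;  a_2 = 10;  x_3 = (x_2 − 10)/17 = -3/5
  x_3 = -3/5;  a_3 = 13;  x_4 = (x_3 − 13)/17 = -4/5
  x_4 = -4/5;  a_4 = 6;  x_5 = (x_4 − 6)/17 = -2/5
  x_5 = -2/5;  a_5 = 3;  x_6 = (x_5 − 3)/17 = -1/5
Digits: (7, 3, 10, 13, 6, 3).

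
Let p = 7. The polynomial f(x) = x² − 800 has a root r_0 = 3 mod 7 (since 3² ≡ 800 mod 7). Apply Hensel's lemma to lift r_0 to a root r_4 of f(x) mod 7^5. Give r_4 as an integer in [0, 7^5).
r_4 = 9502 (mod 16807)

Hensel's recurrence: r_{i+1} = r_i − f(r_i)·(f′(r_i))^{-1} mod 7^{i+2}, with f′(x) = 2x. Iterate:
  r_0 = 3 (mod 7)
  r_1 = 45 (mod 49)
  r_2 = 241 (mod 343)
  r_3 = 2299 (mod 2401)
  r_4 = 9502 (mod 16807)
Final: r_4 = 9502, and one checks f(r_4) ≡ 0 mod 7^5.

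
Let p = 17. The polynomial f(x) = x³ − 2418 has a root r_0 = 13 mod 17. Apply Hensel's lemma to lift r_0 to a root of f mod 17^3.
r_2 = 4467 (mod 4913)

Hensel: r_{i+1} = r_i − f(r_i)/f′(r_i) mod 17^{i+2}, where f′(x) = 3x². Iterate:
  r_0 = 13 (mod 17)
  r_1 = 132 (mod 289)
  r_2 = 4467 (mod 4913)
Final: r = 4467 with f(r) ≡ 0 mod 17^3.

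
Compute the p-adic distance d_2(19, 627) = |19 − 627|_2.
d_2(19, 627) = 1/32

Step 1 — x − y = 19 − 627 = -608. Step 2 — v_2(-608) = 5 (factor: -608 = −(2^5 · 19); the sign does not affect v_p). Step 3 — |x − y|_2 = 2^{-5} = 1/32.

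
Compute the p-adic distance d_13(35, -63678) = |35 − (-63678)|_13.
d_13(35, -63678) = 1/2197

Step 1 — x − y = 35 − (-63678) = 63713. Step 2 — v_13(63713) = 3 (factor: 63713 = (13^3 · 29); the sign does not affect v_p). Step 3 — |x − y|_13 = 13^{-3} = 1/2197.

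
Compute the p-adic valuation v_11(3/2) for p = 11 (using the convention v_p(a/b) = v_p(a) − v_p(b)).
v_11(3/2) = 0

Factor powers of 11 from the numerator and denominator of the reduced fraction: 3 = 11^0 · 3 and 2 = 11^0 · 2. Apply v_p(a/b) = v_p(a) − v_p(b): v_11(3/2) = 0 − 0 = 0.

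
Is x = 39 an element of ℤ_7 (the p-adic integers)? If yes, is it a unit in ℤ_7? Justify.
x ∈ ℤ_7^× (unit); v_7(x) = 0

ℤ_7 = {x ∈ ℚ_7 : v_7(x) ≥ 0} and ℤ_7^× = {x ∈ ℤ_7 : v_7(x) = 0}. Here v_7(39) = v_7(num) − v_7(den) = 0; compare against these criteria.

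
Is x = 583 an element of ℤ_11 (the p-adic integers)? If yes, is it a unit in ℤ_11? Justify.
x ∈ ℤ_11 but not a unit; v_11(x) = 1 > 0

ℤ_11 = {x ∈ ℚ_11 : v_11(x) ≥ 0} and ℤ_11^× = {x ∈ ℤ_11 : v_11(x) = 0}. Here v_11(583) = v_11(num) − v_11(den) = 1; compare against these criteria.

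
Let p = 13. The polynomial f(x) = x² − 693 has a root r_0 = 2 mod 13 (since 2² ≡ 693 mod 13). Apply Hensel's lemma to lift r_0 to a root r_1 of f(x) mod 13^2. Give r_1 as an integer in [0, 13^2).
r_1 = 132 (mod 169)

Hensel's recurrence: r_{i+1} = r_i − f(r_i)·(f′(r_i))^{-1} mod 13^{i+2}, with f′(x) = 2x. Iterate:
  r_0 = 2 (mod 13)
  r_1 = 132 (mod 169)
Final: r_1 = 132, and one checks f(r_1) ≡ 0 mod 13^2.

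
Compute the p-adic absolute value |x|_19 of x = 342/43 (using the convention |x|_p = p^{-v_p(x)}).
|342/43|_19 = 1/19

Step 1 — compute v_19(x) by factoring powers of 19 out of the numerator and denominator: v_19(342/43) = 1. Step 2 — apply |x|_p = p^{-v_p(x)} = 19^{-1} = 1/19.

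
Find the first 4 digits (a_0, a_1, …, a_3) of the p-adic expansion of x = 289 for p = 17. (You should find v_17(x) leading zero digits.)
(a_0, …, a_3) = (0, 0, 1, 0)

v_17(289) = 2, so a_0 = ... = a_1 = 0. Factor out: x = 17^2 · u with u = 1 a unit in ℤ_17. Expand u iteratively via a_{v+i} = u_i mod 17, u_{i+1} = (u_i − a_{v+i})/17:
  u_0 = 1;  a_2 = 1;  u_1 = (u_0 − 1)/17 = 0
  u_1 = 0;  a_3 = 0;  u_2 = (u_1 − 0)/17 = 0
Digits: (0, 0, 1, 0).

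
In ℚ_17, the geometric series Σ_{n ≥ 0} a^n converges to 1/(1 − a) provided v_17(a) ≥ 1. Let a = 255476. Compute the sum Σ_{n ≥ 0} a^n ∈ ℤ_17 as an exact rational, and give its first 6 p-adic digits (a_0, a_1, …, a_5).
Σ a^n = 1/(1 − a) = -1/255475;  first 6 digits = (1, 0, 0, 1, 3, 0)

v_17(a) = 3 ≥ 1, so the series converges in ℤ_17 to 1/(1 − a) = 1/(1 − 255476) = -1/255475. Expand this rational in ℤ_17: compute digits iteratively via d_i = x_i mod 17, x_{i+1} = (x_i − d_i)/17. The first 6 digits are (1, 0, 0, 1, 3, 0).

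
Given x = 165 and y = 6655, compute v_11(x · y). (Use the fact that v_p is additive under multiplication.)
v_11(1098075) = 4

v_p(x) = 1 (factor: 165 = 11^1 · 15); v_p(y) = 3 (factor: 6655 = 11^3 · 5). Additivity: v_p(xy) = v_p(x) + v_p(y) = 1 + 3 = 4. (Direct check: xy = 1098075 = 11^4 · (75).)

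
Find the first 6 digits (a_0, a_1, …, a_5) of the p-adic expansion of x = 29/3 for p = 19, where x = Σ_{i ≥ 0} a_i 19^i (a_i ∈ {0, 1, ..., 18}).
(a_0, …, a_5) = (16, 6, 6, 6, 6, 6)

v_19(29/3) = 0 (numerator and denominator both coprime to 19), so x ∈ ℤ_19^×. Compute digits iteratively via a_i = x_i mod 19, x_{i+1} = (x_i − a_i)/19, with x_0 = x:
  x_0 = 29/3;  a_0 = 16;  x_1 = (x_0 − 16)/19 = -1/3
  x_1 = -1/3;  a_1 = 6;  x_2 = (x_1 − 6)/19 = -1/3
  x_2 = -1/3;  a_2 = 6;  x_3 = (x_2 − 6)/19 = -1/3
  x_3 = -1/3;  a_3 = 6;  x_4 = (x_3 − 6)/19 = -1/3
  x_4 = -1/3;  a_4 = 6;  x_5 = (x_4 − 6)/19 = -1/3
  x_5 = -1/3;  a_5 = 6;  x_6 = (x_5 − 6)/19 = -1/3
Digits: (16, 6, 6, 6, 6, 6).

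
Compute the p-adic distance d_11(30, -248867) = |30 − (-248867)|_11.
d_11(30, -248867) = 1/14641

Step 1 — x − y = 30 − (-248867) = 248897. Step 2 — v_11(248897) = 4 (factor: 248897 = (11^4 · 17); the sign does not affect v_p). Step 3 — |x − y|_11 = 11^{-4} = 1/14641.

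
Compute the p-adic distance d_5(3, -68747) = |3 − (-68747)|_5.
d_5(3, -68747) = 1/3125

Step 1 — x − y = 3 − (-68747) = 68750. Step 2 — v_5(68750) = 5 (factor: 68750 = (5^5 · 22); the sign does not affect v_p). Step 3 — |x − y|_5 = 5^{-5} = 1/3125.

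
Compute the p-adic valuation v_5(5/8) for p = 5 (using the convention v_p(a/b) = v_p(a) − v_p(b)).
v_5(5/8) = 1

Factor powers of 5 from the numerator and denominator of the reduced fraction: 5 = 5^1 · 1 and 8 = 5^0 · 8. Apply v_p(a/b) = v_p(a) − v_p(b): v_5(5/8) = 1 − 0 = 1.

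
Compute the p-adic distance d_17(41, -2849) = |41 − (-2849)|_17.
d_17(41, -2849) = 1/289

Step 1 — x − y = 41 − (-2849) = 2890. Step 2 — v_17(2890) = 2 (factor: 2890 = (17^2 · 10); the sign does not affect v_p). Step 3 — |x − y|_17 = 17^{-2} = 1/289.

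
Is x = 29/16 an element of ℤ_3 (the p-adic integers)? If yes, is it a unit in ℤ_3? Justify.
x ∈ ℤ_3^× (unit); v_3(x) = 0

ℤ_3 = {x ∈ ℚ_3 : v_3(x) ≥ 0} and ℤ_3^× = {x ∈ ℤ_3 : v_3(x) = 0}. Here v_3(29/16) = v_3(num) − v_3(den) = 0; compare against these criteria.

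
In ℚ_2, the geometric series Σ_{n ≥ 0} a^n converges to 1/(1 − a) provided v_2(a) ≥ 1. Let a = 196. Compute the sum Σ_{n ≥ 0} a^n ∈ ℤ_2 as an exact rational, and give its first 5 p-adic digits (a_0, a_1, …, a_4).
Σ a^n = 1/(1 − a) = -1/195;  first 5 digits = (1, 0, 1, 0, 1)

v_2(a) = 2 ≥ 1, so the series converges in ℤ_2 to 1/(1 − a) = 1/(1 − 196) = -1/195. Expand this rational in ℤ_2: compute digits iteratively via d_i = x_i mod 2, x_{i+1} = (x_i − d_i)/2. The first 5 digits are (1, 0, 1, 0, 1).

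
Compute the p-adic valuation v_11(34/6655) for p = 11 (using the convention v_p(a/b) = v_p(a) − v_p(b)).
v_11(34/6655) = -3

Factor powers of 11 from the numerator and denominator of the reduced fraction: 34 = 11^0 · 34 and 6655 = 11^3 · 5. Apply v_p(a/b) = v_p(a) − v_p(b): v_11(34/6655) = 0 − 3 = -3.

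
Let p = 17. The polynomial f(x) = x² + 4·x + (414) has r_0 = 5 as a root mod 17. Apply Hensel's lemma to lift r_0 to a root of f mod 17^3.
r_2 = 3915 (mod 4913)

Hensel: r_{i+1} = r_i − f(r_i)·(f′(r_i))^{-1} mod 17^{i+2}, f′(x) = 2x + 4. Iterate:
  r_0 = 5 (mod 17)
  r_1 = 158 (mod 289)
  r_2 = 3915 (mod 4913)
Final: r = 3915 satisfies f(r) ≡ 0 mod 17^3.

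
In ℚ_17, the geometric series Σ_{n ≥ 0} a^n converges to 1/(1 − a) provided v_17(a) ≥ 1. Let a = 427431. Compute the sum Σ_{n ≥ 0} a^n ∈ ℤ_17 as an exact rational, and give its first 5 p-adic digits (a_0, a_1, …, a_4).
Σ a^n = 1/(1 − a) = -1/427430;  first 5 digits = (1, 0, 0, 2, 5)

v_17(a) = 3 ≥ 1, so the series converges in ℤ_17 to 1/(1 − a) = 1/(1 − 427431) = -1/427430. Expand this rational in ℤ_17: compute digits iteratively via d_i = x_i mod 17, x_{i+1} = (x_i − d_i)/17. The first 5 digits are (1, 0, 0, 2, 5).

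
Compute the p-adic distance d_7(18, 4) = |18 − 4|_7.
d_7(18, 4) = 1/7

Step 1 — x − y = 18 − 4 = 14. Step 2 — v_7(14) = 1 (factor: 14 = (7^1 · 2); the sign does not affect v_p). Step 3 — |x − y|_7 = 7^{-1} = 1/7.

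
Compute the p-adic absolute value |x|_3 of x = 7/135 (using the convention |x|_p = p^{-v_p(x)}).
|7/135|_3 = 27

Step 1 — compute v_3(x) by factoring powers of 3 out of the numerator and denominator: v_3(7/135) = -3. Step 2 — apply |x|_p = p^{-v_p(x)} = 3^{3} = 27.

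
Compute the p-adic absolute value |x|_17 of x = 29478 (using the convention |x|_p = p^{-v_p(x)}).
|29478|_17 = 1/4913

Step 1 — compute v_17(x) by factoring powers of 17 out of the numerator and denominator: v_17(29478) = 3. Step 2 — apply |x|_p = p^{-v_p(x)} = 17^{-3} = 1/4913.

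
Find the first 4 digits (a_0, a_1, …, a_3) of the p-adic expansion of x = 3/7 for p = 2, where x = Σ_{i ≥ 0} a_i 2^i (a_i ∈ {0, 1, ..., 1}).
(a_0, …, a_3) = (1, 0, 1, 0)

v_2(3/7) = 0 (numerator and denominator both coprime to 2), so x ∈ ℤ_2^×. Compute digits iteratively via a_i = x_i mod 2, x_{i+1} = (x_i − a_i)/2, with x_0 = x:
  x_0 = 3/7;  a_0 = 1;  x_1 = (x_0 − 1)/2 = -2/7
  x_1 = -2/7;  a_1 = 0;  x_2 = (x_1 − 0)/2 = -1/7
  x_2 = -1/7;  a_2 = 1;  x_3 = (x_2 − 1)/2 = -4/7
  x_3 = -4/7;  a_3 = 0;  x_4 = (x_3 − 0)/2 = -2/7
Digits: (1, 0, 1, 0).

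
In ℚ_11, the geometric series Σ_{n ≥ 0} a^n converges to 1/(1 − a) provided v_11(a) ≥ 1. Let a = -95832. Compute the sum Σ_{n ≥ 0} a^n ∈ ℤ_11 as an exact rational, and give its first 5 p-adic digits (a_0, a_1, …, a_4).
Σ a^n = 1/(1 − a) = 1/95833;  first 5 digits = (1, 0, 0, 5, 4)

v_11(a) = 3 ≥ 1, so the series converges in ℤ_11 to 1/(1 − a) = 1/(1 − (-95832)) = 1/95833. Expand this rational in ℤ_11: compute digits iteratively via d_i = x_i mod 11, x_{i+1} = (x_i − d_i)/11. The first 5 digits are (1, 0, 0, 5, 4).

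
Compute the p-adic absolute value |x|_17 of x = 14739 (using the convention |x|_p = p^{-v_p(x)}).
|14739|_17 = 1/4913

Step 1 — compute v_17(x) by factoring powers of 17 out of the numerator and denominator: v_17(14739) = 3. Step 2 — apply |x|_p = p^{-v_p(x)} = 17^{-3} = 1/4913.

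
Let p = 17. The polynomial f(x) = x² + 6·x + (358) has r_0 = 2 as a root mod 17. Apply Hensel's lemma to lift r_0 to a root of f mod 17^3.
r_2 = 3028 (mod 4913)

Hensel: r_{i+1} = r_i − f(r_i)·(f′(r_i))^{-1} mod 17^{i+2}, f′(x) = 2x + 6. Iterate:
  r_0 = 2 (mod 17)
  r_1 = 138 (mod 289)
  r_2 = 3028 (mod 4913)
Final: r = 3028 satisfies f(r) ≡ 0 mod 17^3.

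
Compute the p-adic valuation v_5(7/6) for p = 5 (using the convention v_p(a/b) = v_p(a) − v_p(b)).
v_5(7/6) = 0

Factor powers of 5 from the numerator and denominator of the reduced fraction: 7 = 5^0 · 7 and 6 = 5^0 · 6. Apply v_p(a/b) = v_p(a) − v_p(b): v_5(7/6) = 0 − 0 = 0.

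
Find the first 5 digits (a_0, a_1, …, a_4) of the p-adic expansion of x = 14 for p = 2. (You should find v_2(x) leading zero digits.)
(a_0, …, a_4) = (0, 1, 1, 1, 0)

v_2(14) = 1, so a_0 = ... = a_0 = 0. Factor out: x = 2^1 · u with u = 7 a unit in ℤ_2. Expand u iteratively via a_{v+i} = u_i mod 2, u_{i+1} = (u_i − a_{v+i})/2:
  u_0 = 7;  a_1 = 1;  u_1 = (u_0 − 1)/2 = 3
  u_1 = 3;  a_2 = 1;  u_2 = (u_1 − 1)/2 = 1
  u_2 = 1;  a_3 = 1;  u_3 = (u_2 − 1)/2 = 0
  u_3 = 0;  a_4 = 0;  u_4 = (u_3 − 0)/2 = 0
Digits: (0, 1, 1, 1, 0).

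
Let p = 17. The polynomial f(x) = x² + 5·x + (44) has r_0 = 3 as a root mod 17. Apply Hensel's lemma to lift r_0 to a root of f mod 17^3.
r_2 = 4253 (mod 4913)

Hensel: r_{i+1} = r_i − f(r_i)·(f′(r_i))^{-1} mod 17^{i+2}, f′(x) = 2x + 5. Iterate:
  r_0 = 3 (mod 17)
  r_1 = 207 (mod 289)
  r_2 = 4253 (mod 4913)
Final: r = 4253 satisfies f(r) ≡ 0 mod 17^3.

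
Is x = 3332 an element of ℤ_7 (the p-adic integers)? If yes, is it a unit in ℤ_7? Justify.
x ∈ ℤ_7 but not a unit; v_7(x) = 2 > 0

ℤ_7 = {x ∈ ℚ_7 : v_7(x) ≥ 0} and ℤ_7^× = {x ∈ ℤ_7 : v_7(x) = 0}. Here v_7(3332) = v_7(num) − v_7(den) = 2; compare against these criteria.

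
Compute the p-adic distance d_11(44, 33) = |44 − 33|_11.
d_11(44, 33) = 1/11

Step 1 — x − y = 44 − 33 = 11. Step 2 — v_11(11) = 1 (factor: 11 = (11^1 · 1); the sign does not affect v_p). Step 3 — |x − y|_11 = 11^{-1} = 1/11.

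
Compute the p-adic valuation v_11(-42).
v_11(-42) = 0

v_11(n) is the largest exponent k such that 11^k divides n. Factor out: -42 = -11^0 · 42. (Sign doesn't affect v_p.) So v_11(-42) = 0.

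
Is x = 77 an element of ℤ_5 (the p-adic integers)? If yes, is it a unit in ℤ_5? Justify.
x ∈ ℤ_5^× (unit); v_5(x) = 0

ℤ_5 = {x ∈ ℚ_5 : v_5(x) ≥ 0} and ℤ_5^× = {x ∈ ℤ_5 : v_5(x) = 0}. Here v_5(77) = v_5(num) − v_5(den) = 0; compare against these criteria.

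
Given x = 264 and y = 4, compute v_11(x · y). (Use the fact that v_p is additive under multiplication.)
v_11(1056) = 1

v_p(x) = 1 (factor: 264 = 11^1 · 24); v_p(y) = 0 (factor: 4 = 11^0 · 4). Additivity: v_p(xy) = v_p(x) + v_p(y) = 1 + 0 = 1. (Direct check: xy = 1056 = 11^1 · (96).)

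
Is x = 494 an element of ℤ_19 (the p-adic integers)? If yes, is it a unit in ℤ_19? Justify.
x ∈ ℤ_19 but not a unit; v_19(x) = 1 > 0

ℤ_19 = {x ∈ ℚ_19 : v_19(x) ≥ 0} and ℤ_19^× = {x ∈ ℤ_19 : v_19(x) = 0}. Here v_19(494) = v_19(num) − v_19(den) = 1; compare against these criteria.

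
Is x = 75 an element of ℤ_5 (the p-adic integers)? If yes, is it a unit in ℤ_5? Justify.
x ∈ ℤ_5 but not a unit; v_5(x) = 2 > 0

ℤ_5 = {x ∈ ℚ_5 : v_5(x) ≥ 0} and ℤ_5^× = {x ∈ ℤ_5 : v_5(x) = 0}. Here v_5(75) = v_5(num) − v_5(den) = 2; compare against these criteria.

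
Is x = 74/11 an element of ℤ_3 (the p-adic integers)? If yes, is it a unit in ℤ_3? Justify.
x ∈ ℤ_3^× (unit); v_3(x) = 0

ℤ_3 = {x ∈ ℚ_3 : v_3(x) ≥ 0} and ℤ_3^× = {x ∈ ℤ_3 : v_3(x) = 0}. Here v_3(74/11) = v_3(num) − v_3(den) = 0; compare against these criteria.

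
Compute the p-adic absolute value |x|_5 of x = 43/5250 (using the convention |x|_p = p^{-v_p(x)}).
|43/5250|_5 = 125

Step 1 — compute v_5(x) by factoring powers of 5 out of the numerator and denominator: v_5(43/5250) = -3. Step 2 — apply |x|_p = p^{-v_p(x)} = 5^{3} = 125.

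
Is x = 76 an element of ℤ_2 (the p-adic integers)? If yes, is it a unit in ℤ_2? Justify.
x ∈ ℤ_2 but not a unit; v_2(x) = 2 > 0

ℤ_2 = {x ∈ ℚ_2 : v_2(x) ≥ 0} and ℤ_2^× = {x ∈ ℤ_2 : v_2(x) = 0}. Here v_2(76) = v_2(num) − v_2(den) = 2; compare against these criteria.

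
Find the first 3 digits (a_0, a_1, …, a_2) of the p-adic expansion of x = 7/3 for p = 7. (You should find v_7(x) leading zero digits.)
(a_0, …, a_2) = (0, 5, 4)

v_7(7/3) = 1, so a_0 = ... = a_0 = 0. Factor out: x = 7^1 · u with u = 1/3 a unit in ℤ_7. Expand u iteratively via a_{v+i} = u_i mod 7, u_{i+1} = (u_i − a_{v+i})/7:
  u_0 = 1/3;  a_1 = 5;  u_1 = (u_0 − 5)/7 = -2/3
  u_1 = -2/3;  a_2 = 4;  u_2 = (u_1 − 4)/7 = -2/3
Digits: (0, 5, 4).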